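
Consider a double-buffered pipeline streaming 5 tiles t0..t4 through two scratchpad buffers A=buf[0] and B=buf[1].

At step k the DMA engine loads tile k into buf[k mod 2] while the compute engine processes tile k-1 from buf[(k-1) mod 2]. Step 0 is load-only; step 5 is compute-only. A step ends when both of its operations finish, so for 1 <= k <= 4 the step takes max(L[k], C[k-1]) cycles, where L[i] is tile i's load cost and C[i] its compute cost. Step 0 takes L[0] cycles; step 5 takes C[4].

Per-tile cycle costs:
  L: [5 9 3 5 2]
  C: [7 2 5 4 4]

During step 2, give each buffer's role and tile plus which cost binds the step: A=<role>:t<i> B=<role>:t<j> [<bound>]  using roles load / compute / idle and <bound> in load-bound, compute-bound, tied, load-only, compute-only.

k=0 load=t0/5c comp=- wait=5 total=5
k=1 load=t1/9c comp=t0/7c wait=9 total=14
k=2 load=t2/3c comp=t1/2c wait=3 total=17
k=3 load=t3/5c comp=t2/5c wait=5 total=22
k=4 load=t4/2c comp=t3/4c wait=4 total=26
k=5 load=- comp=t4/4c wait=4 total=30

step 2: A=load:t2 B=compute:t1 [load-bound]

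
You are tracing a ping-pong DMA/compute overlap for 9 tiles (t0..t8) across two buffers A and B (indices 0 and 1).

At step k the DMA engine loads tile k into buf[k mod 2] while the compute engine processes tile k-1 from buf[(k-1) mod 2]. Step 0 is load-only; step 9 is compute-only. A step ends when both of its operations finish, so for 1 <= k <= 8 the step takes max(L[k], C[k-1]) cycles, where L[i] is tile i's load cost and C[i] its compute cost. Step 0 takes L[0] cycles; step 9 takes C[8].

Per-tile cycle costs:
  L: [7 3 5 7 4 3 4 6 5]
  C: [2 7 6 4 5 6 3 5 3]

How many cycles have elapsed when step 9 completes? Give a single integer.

end_cycle[9] = 53

k=0 load=t0/7c comp=- wait=7 total=7
k=1 load=t1/3c comp=t0/2c wait=3 total=10
k=2 load=t2/5c comp=t1/7c wait=7 total=17
k=3 load=t3/7c comp=t2/6c wait=7 total=24
k=4 load=t4/4c comp=t3/4c wait=4 total=28
k=5 load=t5/3c comp=t4/5c wait=5 total=33
k=6 load=t6/4c comp=t5/6c wait=6 total=39
k=7 load=t7/6c comp=t6/3c wait=6 total=45
k=8 load=t8/5c comp=t7/5c wait=5 total=50
k=9 load=- comp=t8/3c wait=3 total=53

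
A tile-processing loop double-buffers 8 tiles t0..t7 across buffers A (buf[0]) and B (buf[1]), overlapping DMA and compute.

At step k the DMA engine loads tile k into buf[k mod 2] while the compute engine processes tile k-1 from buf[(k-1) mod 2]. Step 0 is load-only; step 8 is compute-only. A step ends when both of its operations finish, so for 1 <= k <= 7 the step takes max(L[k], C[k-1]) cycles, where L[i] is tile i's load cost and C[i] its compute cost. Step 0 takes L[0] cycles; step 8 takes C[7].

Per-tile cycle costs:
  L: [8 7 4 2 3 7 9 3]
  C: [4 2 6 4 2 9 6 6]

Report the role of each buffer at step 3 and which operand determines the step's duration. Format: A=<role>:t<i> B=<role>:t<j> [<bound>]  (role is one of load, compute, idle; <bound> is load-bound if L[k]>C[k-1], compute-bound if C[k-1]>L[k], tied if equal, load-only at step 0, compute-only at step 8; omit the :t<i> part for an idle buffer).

step 3: A=compute:t2 B=load:t3 [compute-bound]

step 0: L[0]=8 → dur=8, Σ=8 | A=load:t0 B=idle [load-only]
step 1: L[1]=7 C[0]=4 → dur=7, Σ=15 | A=compute:t0 B=load:t1 [load-bound]
step 2: L[2]=4 C[1]=2 → dur=4, Σ=19 | A=load:t2 B=compute:t1 [load-bound]
step 3: L[3]=2 C[2]=6 → dur=6, Σ=25 | A=compute:t2 B=load:t3 [compute-bound]
step 4: L[4]=3 C[3]=4 → dur=4, Σ=29 | A=load:t4 B=compute:t3 [compute-bound]
step 5: L[5]=7 C[4]=2 → dur=7, Σ=36 | A=compute:t4 B=load:t5 [load-bound]
step 6: L[6]=9 C[5]=9 → dur=9, Σ=45 | A=load:t6 B=compute:t5 [tied]
step 7: L[7]=3 C[6]=6 → dur=6, Σ=51 | A=compute:t6 B=load:t7 [compute-bound]
step 8: C[7]=6 → dur=6, Σ=57 | A=idle B=compute:t7 [compute-only]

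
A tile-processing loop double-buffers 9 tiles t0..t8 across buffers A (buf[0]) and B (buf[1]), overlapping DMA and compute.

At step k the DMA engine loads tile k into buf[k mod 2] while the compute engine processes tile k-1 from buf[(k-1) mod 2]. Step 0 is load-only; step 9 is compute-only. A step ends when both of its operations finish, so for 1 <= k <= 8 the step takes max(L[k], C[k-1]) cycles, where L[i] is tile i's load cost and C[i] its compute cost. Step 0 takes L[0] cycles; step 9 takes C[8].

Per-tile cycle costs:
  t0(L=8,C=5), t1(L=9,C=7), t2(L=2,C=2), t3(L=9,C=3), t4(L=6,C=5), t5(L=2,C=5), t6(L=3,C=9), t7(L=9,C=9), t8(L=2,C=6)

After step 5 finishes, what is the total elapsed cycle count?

step 0: L[0]=8 → dur=8, Σ=8 | A=load:t0 B=idle [load-only]
step 1: L[1]=9 C[0]=5 → dur=9, Σ=17 | A=compute:t0 B=load:t1 [load-bound]
step 2: L[2]=2 C[1]=7 → dur=7, Σ=24 | A=load:t2 B=compute:t1 [compute-bound]
step 3: L[3]=9 C[2]=2 → dur=9, Σ=33 | A=compute:t2 B=load:t3 [load-bound]
step 4: L[4]=6 C[3]=3 → dur=6, Σ=39 | A=load:t4 B=compute:t3 [load-bound]
step 5: L[5]=2 C[4]=5 → dur=5, Σ=44 | A=compute:t4 B=load:t5 [compute-bound]
step 6: L[6]=3 C[5]=5 → dur=5, Σ=49 | A=load:t6 B=compute:t5 [compute-bound]
step 7: L[7]=9 C[6]=9 → dur=9, Σ=58 | A=compute:t6 B=load:t7 [tied]
step 8: L[8]=2 C[7]=9 → dur=9, Σ=67 | A=load:t8 B=compute:t7 [compute-bound]
step 9: C[8]=6 → dur=6, Σ=73 | A=compute:t8 B=idle [compute-only]

end_cycle[5] = 44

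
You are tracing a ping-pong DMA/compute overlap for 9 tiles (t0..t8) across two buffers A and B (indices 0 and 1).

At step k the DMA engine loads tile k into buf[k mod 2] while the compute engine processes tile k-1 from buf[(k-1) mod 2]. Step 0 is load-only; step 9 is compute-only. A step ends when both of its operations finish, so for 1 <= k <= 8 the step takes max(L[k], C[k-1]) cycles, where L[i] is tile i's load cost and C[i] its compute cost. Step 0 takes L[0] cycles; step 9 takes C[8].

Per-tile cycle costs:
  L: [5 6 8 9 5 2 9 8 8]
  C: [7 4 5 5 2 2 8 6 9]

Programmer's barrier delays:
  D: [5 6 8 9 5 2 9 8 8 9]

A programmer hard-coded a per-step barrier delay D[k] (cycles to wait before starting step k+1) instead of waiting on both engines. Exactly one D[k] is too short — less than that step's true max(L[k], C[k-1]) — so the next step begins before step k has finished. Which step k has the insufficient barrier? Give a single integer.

hazard at step 1

step 0: need L[0]=5 = 5; D[0]=5 ok
step 1: need max(L[1]=6,C[0]=7) = 7; D[1]=6 SHORT
step 2: need max(L[2]=8,C[1]=4) = 8; D[2]=8 ok
step 3: need max(L[3]=9,C[2]=5) = 9; D[3]=9 ok
step 4: need max(L[4]=5,C[3]=5) = 5; D[4]=5 ok
step 5: need max(L[5]=2,C[4]=2) = 2; D[5]=2 ok
step 6: need max(L[6]=9,C[5]=2) = 9; D[6]=9 ok
step 7: need max(L[7]=8,C[6]=8) = 8; D[7]=8 ok
step 8: need max(L[8]=8,C[7]=6) = 8; D[8]=8 ok
step 9: need C[8]=9 = 9; D[9]=9 ok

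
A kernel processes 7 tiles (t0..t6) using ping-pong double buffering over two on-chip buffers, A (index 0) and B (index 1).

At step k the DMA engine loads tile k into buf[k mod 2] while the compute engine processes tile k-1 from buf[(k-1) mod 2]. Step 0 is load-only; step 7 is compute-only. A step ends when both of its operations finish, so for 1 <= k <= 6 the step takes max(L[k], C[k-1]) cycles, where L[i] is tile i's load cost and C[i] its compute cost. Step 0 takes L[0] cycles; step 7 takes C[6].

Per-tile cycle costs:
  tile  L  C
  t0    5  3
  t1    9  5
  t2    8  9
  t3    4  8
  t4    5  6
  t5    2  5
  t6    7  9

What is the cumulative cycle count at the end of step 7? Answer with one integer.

end_cycle[7] = 61

k=0 load=t0/5c comp=- wait=5 total=5
k=1 load=t1/9c comp=t0/3c wait=9 total=14
k=2 load=t2/8c comp=t1/5c wait=8 total=22
k=3 load=t3/4c comp=t2/9c wait=9 total=31
k=4 load=t4/5c comp=t3/8c wait=8 total=39
k=5 load=t5/2c comp=t4/6c wait=6 total=45
k=6 load=t6/7c comp=t5/5c wait=7 total=52
k=7 load=- comp=t6/9c wait=9 total=61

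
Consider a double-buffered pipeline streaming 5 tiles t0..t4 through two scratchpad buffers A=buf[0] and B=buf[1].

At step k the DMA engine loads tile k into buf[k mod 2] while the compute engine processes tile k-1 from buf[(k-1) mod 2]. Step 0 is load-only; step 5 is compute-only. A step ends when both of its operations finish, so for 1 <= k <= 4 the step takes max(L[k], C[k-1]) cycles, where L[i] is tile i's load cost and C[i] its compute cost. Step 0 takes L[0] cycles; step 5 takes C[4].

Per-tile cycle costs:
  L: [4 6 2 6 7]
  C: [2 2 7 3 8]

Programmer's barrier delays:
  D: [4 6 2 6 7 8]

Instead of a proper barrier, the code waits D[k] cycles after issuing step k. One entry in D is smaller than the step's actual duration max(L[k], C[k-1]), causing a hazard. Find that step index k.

hazard at step 3

k=0 barrier L[0]=4→4c, D[0]=4 ok
k=1 barrier max(L[1]=6,C[0]=2)→6c, D[1]=6 ok
k=2 barrier max(L[2]=2,C[1]=2)→2c, D[2]=2 ok
k=3 barrier max(L[3]=6,C[2]=7)→7c, D[3]=6 SHORT
k=4 barrier max(L[4]=7,C[3]=3)→7c, D[4]=7 ok
k=5 barrier C[4]=8→8c, D[5]=8 ok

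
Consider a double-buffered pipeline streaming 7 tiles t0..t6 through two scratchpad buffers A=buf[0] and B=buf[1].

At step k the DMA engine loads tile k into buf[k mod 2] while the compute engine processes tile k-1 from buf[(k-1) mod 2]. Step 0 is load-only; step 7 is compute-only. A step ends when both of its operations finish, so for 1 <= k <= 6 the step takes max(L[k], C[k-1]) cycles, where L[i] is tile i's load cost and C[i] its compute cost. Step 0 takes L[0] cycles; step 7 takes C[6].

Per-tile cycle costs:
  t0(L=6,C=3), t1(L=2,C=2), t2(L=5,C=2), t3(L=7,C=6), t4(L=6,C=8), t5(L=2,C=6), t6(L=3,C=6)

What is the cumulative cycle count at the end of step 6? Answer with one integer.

end_cycle[6] = 41

step 0: L[0]=6 → dur=6, Σ=6 | A=load:t0 B=idle [load-only]
step 1: L[1]=2 C[0]=3 → dur=3, Σ=9 | A=compute:t0 B=load:t1 [compute-bound]
step 2: L[2]=5 C[1]=2 → dur=5, Σ=14 | A=load:t2 B=compute:t1 [load-bound]
step 3: L[3]=7 C[2]=2 → dur=7, Σ=21 | A=compute:t2 B=load:t3 [load-bound]
step 4: L[4]=6 C[3]=6 → dur=6, Σ=27 | A=load:t4 B=compute:t3 [tied]
step 5: L[5]=2 C[4]=8 → dur=8, Σ=35 | A=compute:t4 B=load:t5 [compute-bound]
step 6: L[6]=3 C[5]=6 → dur=6, Σ=41 | A=load:t6 B=compute:t5 [compute-bound]
step 7: C[6]=6 → dur=6, Σ=47 | A=compute:t6 B=idle [compute-only]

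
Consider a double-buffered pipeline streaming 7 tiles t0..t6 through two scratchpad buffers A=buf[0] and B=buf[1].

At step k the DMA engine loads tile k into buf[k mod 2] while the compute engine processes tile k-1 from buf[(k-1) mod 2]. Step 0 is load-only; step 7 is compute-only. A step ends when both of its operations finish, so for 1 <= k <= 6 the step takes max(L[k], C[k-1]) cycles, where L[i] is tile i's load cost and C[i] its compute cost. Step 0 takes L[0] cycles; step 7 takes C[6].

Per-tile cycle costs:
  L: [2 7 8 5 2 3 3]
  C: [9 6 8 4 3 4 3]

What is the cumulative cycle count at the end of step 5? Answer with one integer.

  0. 2=2c; end=2; A:t0 B:-
  1. max(7,9)=9c; end=11; A:t0 B:t1
  2. max(8,6)=8c; end=19; A:t2 B:t1
  3. max(5,8)=8c; end=27; A:t2 B:t3
  4. max(2,4)=4c; end=31; A:t4 B:t3
  5. max(3,3)=3c; end=34; A:t4 B:t5
  6. max(3,4)=4c; end=38; A:t6 B:t5
  7. 3=3c; end=41; A:t6 B:t5

end_cycle[5] = 34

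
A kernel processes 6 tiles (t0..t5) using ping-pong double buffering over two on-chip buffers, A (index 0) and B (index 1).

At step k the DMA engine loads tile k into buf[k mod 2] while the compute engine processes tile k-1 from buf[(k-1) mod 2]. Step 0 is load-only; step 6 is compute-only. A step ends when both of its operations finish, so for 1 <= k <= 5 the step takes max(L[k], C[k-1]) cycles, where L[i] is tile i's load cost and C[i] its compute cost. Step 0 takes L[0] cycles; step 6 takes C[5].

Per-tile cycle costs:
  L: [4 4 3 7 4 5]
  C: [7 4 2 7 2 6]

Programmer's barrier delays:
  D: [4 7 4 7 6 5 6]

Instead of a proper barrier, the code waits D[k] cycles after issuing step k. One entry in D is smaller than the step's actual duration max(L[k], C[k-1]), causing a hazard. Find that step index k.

k=0 barrier L[0]=4→4c, D[0]=4 ok
k=1 barrier max(L[1]=4,C[0]=7)→7c, D[1]=7 ok
k=2 barrier max(L[2]=3,C[1]=4)→4c, D[2]=4 ok
k=3 barrier max(L[3]=7,C[2]=2)→7c, D[3]=7 ok
k=4 barrier max(L[4]=4,C[3]=7)→7c, D[4]=6 SHORT
k=5 barrier max(L[5]=5,C[4]=2)→5c, D[5]=5 ok
k=6 barrier C[5]=6→6c, D[6]=6 ok

hazard at step 4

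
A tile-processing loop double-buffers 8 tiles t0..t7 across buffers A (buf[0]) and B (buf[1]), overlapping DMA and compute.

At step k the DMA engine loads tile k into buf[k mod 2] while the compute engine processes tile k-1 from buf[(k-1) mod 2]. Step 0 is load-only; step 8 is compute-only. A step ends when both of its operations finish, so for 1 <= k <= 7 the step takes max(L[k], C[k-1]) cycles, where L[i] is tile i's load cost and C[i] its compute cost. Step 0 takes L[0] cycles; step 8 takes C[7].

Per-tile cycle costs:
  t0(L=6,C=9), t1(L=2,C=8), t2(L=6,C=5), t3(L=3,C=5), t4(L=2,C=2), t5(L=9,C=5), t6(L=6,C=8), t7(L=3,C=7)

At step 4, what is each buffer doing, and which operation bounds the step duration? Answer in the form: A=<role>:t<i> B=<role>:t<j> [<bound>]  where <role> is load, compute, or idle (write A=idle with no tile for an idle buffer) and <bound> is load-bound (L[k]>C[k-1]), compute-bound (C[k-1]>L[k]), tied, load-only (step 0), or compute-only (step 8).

step 4: A=load:t4 B=compute:t3 [compute-bound]

  0. 6=6c; end=6; A:t0 B:-
  1. max(2,9)=9c; end=15; A:t0 B:t1
  2. max(6,8)=8c; end=23; A:t2 B:t1
  3. max(3,5)=5c; end=28; A:t2 B:t3
  4. max(2,5)=5c; end=33; A:t4 B:t3
  5. max(9,2)=9c; end=42; A:t4 B:t5
  6. max(6,5)=6c; end=48; A:t6 B:t5
  7. max(3,8)=8c; end=56; A:t6 B:t7
  8. 7=7c; end=63; A:t6 B:t7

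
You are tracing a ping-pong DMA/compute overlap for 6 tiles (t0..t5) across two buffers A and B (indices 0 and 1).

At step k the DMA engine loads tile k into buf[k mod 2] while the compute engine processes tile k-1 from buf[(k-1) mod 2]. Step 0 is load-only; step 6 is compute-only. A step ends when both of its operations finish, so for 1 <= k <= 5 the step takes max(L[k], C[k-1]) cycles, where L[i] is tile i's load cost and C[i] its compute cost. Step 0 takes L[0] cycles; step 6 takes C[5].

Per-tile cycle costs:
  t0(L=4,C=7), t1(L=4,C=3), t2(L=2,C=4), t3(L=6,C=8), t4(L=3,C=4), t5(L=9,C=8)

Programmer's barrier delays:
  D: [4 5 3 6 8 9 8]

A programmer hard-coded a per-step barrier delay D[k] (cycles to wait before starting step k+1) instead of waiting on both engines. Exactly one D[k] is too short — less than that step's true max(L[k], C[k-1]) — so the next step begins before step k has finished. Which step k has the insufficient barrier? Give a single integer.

[0] required=L[0]=4=4 vs D=4 ok
[1] required=max(L[1]=4,C[0]=7)=7 vs D=5 SHORT
[2] required=max(L[2]=2,C[1]=3)=3 vs D=3 ok
[3] required=max(L[3]=6,C[2]=4)=6 vs D=6 ok
[4] required=max(L[4]=3,C[3]=8)=8 vs D=8 ok
[5] required=max(L[5]=9,C[4]=4)=9 vs D=9 ok
[6] required=C[5]=8=8 vs D=8 ok

hazard at step 1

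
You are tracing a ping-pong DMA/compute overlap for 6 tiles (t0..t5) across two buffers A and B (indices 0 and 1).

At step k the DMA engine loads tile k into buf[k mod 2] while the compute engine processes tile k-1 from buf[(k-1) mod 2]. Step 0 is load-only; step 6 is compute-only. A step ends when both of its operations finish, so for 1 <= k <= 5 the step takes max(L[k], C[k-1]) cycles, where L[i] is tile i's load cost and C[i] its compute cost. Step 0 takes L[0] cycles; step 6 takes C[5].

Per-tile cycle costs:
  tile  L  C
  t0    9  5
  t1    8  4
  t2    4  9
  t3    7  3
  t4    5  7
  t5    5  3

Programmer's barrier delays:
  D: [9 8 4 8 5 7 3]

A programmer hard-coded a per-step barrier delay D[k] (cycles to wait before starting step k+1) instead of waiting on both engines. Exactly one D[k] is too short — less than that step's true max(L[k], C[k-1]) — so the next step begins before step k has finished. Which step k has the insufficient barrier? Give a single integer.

hazard at step 3

step 0: need L[0]=9 = 9; D[0]=9 ok
step 1: need max(L[1]=8,C[0]=5) = 8; D[1]=8 ok
step 2: need max(L[2]=4,C[1]=4) = 4; D[2]=4 ok
step 3: need max(L[3]=7,C[2]=9) = 9; D[3]=8 SHORT
step 4: need max(L[4]=5,C[3]=3) = 5; D[4]=5 ok
step 5: need max(L[5]=5,C[4]=7) = 7; D[5]=7 ok
step 6: need C[5]=3 = 3; D[6]=3 ok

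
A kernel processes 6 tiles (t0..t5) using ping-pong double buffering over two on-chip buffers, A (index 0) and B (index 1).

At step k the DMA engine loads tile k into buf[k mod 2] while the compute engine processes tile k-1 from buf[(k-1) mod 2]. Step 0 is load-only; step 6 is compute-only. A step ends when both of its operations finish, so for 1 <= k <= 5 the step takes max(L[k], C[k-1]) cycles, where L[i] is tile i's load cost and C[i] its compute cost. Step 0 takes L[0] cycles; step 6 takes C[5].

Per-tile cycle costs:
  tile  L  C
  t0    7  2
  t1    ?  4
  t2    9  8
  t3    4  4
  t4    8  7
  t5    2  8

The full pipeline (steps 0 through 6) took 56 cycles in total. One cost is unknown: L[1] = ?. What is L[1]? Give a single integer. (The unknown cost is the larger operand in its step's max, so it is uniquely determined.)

L[1] = 9

step 0 → dur = L[0]=7 = 7
step 1 → dur = max(L[1]=?, C[0]=2) = L[1]  (unknown; binding)
step 2 → dur = max(L[2]=9, C[1]=4) = 9
step 3 → dur = max(L[3]=4, C[2]=8) = 8
step 4 → dur = max(L[4]=8, C[3]=4) = 8
step 5 → dur = max(L[5]=2, C[4]=7) = 7
step 6 → dur = C[5]=8 = 8
sum of known step durations = 47
dur[1] = total - known = 56 - 47 = 9
L[1] is the binding max in step 1, so L[1] = dur[1] = 9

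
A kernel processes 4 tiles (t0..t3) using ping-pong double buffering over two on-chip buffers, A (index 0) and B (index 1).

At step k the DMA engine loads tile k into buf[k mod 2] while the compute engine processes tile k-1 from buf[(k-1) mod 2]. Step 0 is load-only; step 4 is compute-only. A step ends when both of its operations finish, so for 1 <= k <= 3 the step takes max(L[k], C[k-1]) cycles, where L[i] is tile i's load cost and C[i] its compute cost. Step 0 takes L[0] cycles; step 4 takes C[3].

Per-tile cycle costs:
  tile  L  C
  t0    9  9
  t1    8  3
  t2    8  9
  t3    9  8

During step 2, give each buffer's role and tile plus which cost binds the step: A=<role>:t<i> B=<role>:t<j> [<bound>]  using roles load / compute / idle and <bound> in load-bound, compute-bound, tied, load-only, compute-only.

step 2: A=load:t2 B=compute:t1 [load-bound]

k=0 load=t0/9c comp=- wait=9 total=9
k=1 load=t1/8c comp=t0/9c wait=9 total=18
k=2 load=t2/8c comp=t1/3c wait=8 total=26
k=3 load=t3/9c comp=t2/9c wait=9 total=35
k=4 load=- comp=t3/8c wait=8 total=43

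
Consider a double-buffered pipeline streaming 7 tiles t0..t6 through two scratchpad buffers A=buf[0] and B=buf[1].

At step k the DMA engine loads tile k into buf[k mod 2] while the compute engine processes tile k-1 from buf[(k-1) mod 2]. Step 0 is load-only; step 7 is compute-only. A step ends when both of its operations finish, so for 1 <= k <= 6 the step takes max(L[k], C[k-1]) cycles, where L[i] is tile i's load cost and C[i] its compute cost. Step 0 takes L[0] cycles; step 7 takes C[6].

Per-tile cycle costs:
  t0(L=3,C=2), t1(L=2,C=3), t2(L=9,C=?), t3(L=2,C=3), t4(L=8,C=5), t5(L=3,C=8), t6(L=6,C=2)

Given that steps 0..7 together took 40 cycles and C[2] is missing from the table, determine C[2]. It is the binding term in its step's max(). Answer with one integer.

step 0 → dur = L[0]=3 = 3
step 1 → dur = max(L[1]=2, C[0]=2) = 2
step 2 → dur = max(L[2]=9, C[1]=3) = 9
step 3 → dur = max(L[3]=2, C[2]=?) = C[2]  (unknown; binding)
step 4 → dur = max(L[4]=8, C[3]=3) = 8
step 5 → dur = max(L[5]=3, C[4]=5) = 5
step 6 → dur = max(L[6]=6, C[5]=8) = 8
step 7 → dur = C[6]=2 = 2
sum of known step durations = 37
dur[3] = total - known = 40 - 37 = 3
C[2] is the binding max in step 3, so C[2] = dur[3] = 3

C[2] = 3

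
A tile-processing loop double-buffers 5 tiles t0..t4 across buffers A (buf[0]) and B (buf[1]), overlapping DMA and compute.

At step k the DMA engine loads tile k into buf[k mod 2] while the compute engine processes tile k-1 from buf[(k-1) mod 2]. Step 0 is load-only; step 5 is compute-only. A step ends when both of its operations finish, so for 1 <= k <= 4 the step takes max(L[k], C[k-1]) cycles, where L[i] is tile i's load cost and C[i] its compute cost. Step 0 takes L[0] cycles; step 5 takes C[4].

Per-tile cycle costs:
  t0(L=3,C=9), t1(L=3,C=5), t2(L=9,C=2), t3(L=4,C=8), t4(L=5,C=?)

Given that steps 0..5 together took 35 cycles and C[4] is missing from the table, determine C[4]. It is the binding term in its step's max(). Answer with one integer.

step 0 = dur = L[0]=3 = 3
step 1 = dur = max(L[1]=3, C[0]=9) = 9
step 2 = dur = max(L[2]=9, C[1]=5) = 9
step 3 = dur = max(L[3]=4, C[2]=2) = 4
step 4 = dur = max(L[4]=5, C[3]=8) = 8
step 5 = dur = C[4]=? = C[4]  (unknown; binding)
sum of known step durations = 33
dur[5] = total - known = 35 - 33 = 2
C[4] is the binding max in step 5, so C[4] = dur[5] = 2

C[4] = 2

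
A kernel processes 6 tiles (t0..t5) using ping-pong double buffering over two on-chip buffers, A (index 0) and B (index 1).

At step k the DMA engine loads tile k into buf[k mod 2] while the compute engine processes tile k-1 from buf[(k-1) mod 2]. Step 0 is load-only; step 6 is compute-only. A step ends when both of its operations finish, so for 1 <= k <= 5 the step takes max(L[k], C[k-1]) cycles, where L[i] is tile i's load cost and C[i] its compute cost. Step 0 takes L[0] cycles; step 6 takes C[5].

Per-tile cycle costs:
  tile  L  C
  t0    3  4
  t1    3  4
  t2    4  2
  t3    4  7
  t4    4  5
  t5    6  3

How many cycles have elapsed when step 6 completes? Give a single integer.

end_cycle[6] = 31

step 0: L[0]=3 → dur=3, Σ=3 | A=load:t0 B=idle [load-only]
step 1: L[1]=3 C[0]=4 → dur=4, Σ=7 | A=compute:t0 B=load:t1 [compute-bound]
step 2: L[2]=4 C[1]=4 → dur=4, Σ=11 | A=load:t2 B=compute:t1 [tied]
step 3: L[3]=4 C[2]=2 → dur=4, Σ=15 | A=compute:t2 B=load:t3 [load-bound]
step 4: L[4]=4 C[3]=7 → dur=7, Σ=22 | A=load:t4 B=compute:t3 [compute-bound]
step 5: L[5]=6 C[4]=5 → dur=6, Σ=28 | A=compute:t4 B=load:t5 [load-bound]
step 6: C[5]=3 → dur=3, Σ=31 | A=idle B=compute:t5 [compute-only]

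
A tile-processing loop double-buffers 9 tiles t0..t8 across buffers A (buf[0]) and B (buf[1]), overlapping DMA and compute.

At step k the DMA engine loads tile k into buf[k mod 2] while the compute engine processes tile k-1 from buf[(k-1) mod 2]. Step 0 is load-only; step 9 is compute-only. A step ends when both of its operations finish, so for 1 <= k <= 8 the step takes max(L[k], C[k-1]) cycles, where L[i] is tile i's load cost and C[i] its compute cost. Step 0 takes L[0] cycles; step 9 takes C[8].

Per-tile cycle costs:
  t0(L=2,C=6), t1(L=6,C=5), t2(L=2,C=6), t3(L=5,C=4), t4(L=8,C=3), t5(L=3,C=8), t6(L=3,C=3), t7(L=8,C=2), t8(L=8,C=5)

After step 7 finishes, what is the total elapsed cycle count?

  0. 2=2c; end=2; A:t0 B:-
  1. max(6,6)=6c; end=8; A:t0 B:t1
  2. max(2,5)=5c; end=13; A:t2 B:t1
  3. max(5,6)=6c; end=19; A:t2 B:t3
  4. max(8,4)=8c; end=27; A:t4 B:t3
  5. max(3,3)=3c; end=30; A:t4 B:t5
  6. max(3,8)=8c; end=38; A:t6 B:t5
  7. max(8,3)=8c; end=46; A:t6 B:t7
  8. max(8,2)=8c; end=54; A:t8 B:t7
  9. 5=5c; end=59; A:t8 B:t7

end_cycle[7] = 46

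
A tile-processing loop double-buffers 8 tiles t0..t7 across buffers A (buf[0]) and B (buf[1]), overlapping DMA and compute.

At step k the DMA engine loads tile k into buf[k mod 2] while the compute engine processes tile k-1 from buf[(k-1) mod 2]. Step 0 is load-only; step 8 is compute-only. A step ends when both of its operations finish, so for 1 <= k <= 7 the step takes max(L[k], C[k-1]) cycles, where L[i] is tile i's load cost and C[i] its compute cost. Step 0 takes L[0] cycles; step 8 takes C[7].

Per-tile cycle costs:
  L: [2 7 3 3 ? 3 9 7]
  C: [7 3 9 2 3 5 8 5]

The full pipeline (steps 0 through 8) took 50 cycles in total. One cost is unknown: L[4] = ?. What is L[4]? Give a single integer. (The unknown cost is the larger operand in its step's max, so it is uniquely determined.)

L[4] = 4

step 0 | dur = L[0]=2 = 2
step 1 | dur = max(L[1]=7, C[0]=7) = 7
step 2 | dur = max(L[2]=3, C[1]=3) = 3
step 3 | dur = max(L[3]=3, C[2]=9) = 9
step 4 | dur = max(L[4]=?, C[3]=2) = L[4]  (unknown; binding)
step 5 | dur = max(L[5]=3, C[4]=3) = 3
step 6 | dur = max(L[6]=9, C[5]=5) = 9
step 7 | dur = max(L[7]=7, C[6]=8) = 8
step 8 | dur = C[7]=5 = 5
sum of known step durations = 46
dur[4] = total - known = 50 - 46 = 4
L[4] is the binding max in step 4, so L[4] = dur[4] = 4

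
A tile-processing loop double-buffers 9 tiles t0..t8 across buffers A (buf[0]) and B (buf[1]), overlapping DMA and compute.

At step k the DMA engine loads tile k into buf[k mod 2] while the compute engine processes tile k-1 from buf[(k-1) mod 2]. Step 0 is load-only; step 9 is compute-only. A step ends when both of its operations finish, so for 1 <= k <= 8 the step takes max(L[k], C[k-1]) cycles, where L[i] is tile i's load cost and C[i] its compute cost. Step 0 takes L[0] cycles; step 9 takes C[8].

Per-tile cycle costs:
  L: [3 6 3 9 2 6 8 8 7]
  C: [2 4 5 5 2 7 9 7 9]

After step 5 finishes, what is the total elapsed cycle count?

[0] DMA t0→A (3c) ∥ CU idle ⇒ 3c, clock 3
[1] DMA t1→B (6c) ∥ CU A:t0 (2c) ⇒ 6c, clock 9
[2] DMA t2→A (3c) ∥ CU B:t1 (4c) ⇒ 4c, clock 13
[3] DMA t3→B (9c) ∥ CU A:t2 (5c) ⇒ 9c, clock 22
[4] DMA t4→A (2c) ∥ CU B:t3 (5c) ⇒ 5c, clock 27
[5] DMA t5→B (6c) ∥ CU A:t4 (2c) ⇒ 6c, clock 33
[6] DMA t6→A (8c) ∥ CU B:t5 (7c) ⇒ 8c, clock 41
[7] DMA t7→B (8c) ∥ CU A:t6 (9c) ⇒ 9c, clock 50
[8] DMA t8→A (7c) ∥ CU B:t7 (7c) ⇒ 7c, clock 57
[9] DMA idle ∥ CU A:t8 (9c) ⇒ 9c, clock 66

end_cycle[5] = 33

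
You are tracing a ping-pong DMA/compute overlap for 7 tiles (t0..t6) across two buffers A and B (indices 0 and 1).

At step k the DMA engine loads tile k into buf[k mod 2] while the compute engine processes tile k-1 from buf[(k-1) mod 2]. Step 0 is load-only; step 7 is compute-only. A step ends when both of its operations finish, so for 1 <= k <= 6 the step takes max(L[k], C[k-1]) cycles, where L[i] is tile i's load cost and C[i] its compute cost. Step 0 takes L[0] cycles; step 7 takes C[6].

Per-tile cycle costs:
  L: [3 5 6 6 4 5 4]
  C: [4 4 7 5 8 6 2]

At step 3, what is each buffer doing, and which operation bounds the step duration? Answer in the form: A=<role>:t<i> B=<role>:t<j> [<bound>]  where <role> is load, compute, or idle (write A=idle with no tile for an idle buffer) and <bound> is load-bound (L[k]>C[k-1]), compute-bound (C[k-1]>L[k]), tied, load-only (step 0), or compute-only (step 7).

k=0 load=t0/3c comp=- wait=3 total=3
k=1 load=t1/5c comp=t0/4c wait=5 total=8
k=2 load=t2/6c comp=t1/4c wait=6 total=14
k=3 load=t3/6c comp=t2/7c wait=7 total=21
k=4 load=t4/4c comp=t3/5c wait=5 total=26
k=5 load=t5/5c comp=t4/8c wait=8 total=34
k=6 load=t6/4c comp=t5/6c wait=6 total=40
k=7 load=- comp=t6/2c wait=2 total=42

step 3: A=compute:t2 B=load:t3 [compute-bound]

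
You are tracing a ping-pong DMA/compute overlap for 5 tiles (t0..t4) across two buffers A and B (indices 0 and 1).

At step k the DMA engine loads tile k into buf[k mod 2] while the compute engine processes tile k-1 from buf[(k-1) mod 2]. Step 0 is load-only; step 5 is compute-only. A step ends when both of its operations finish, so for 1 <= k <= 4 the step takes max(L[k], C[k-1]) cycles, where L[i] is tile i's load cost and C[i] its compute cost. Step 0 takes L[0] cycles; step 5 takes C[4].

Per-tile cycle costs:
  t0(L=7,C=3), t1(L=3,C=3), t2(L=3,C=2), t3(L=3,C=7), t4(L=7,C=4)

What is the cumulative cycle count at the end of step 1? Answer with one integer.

end_cycle[1] = 10

  0. 7=7c; end=7; A:t0 B:-
  1. max(3,3)=3c; end=10; A:t0 B:t1
  2. max(3,3)=3c; end=13; A:t2 B:t1
  3. max(3,2)=3c; end=16; A:t2 B:t3
  4. max(7,7)=7c; end=23; A:t4 B:t3
  5. 4=4c; end=27; A:t4 B:t3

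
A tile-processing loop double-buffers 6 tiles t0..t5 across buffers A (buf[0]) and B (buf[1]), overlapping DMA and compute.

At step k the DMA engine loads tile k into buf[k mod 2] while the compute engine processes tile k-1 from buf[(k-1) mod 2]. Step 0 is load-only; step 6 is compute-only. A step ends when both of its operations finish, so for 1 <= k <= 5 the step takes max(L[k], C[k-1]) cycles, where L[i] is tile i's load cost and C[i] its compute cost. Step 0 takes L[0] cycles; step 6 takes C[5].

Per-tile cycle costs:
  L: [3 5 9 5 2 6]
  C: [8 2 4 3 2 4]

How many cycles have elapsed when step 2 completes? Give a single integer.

end_cycle[2] = 20

step 0: L[0]=3 → dur=3, Σ=3 | A=load:t0 B=idle [load-only]
step 1: L[1]=5 C[0]=8 → dur=8, Σ=11 | A=compute:t0 B=load:t1 [compute-bound]
step 2: L[2]=9 C[1]=2 → dur=9, Σ=20 | A=load:t2 B=compute:t1 [load-bound]
step 3: L[3]=5 C[2]=4 → dur=5, Σ=25 | A=compute:t2 B=load:t3 [load-bound]
step 4: L[4]=2 C[3]=3 → dur=3, Σ=28 | A=load:t4 B=compute:t3 [compute-bound]
step 5: L[5]=6 C[4]=2 → dur=6, Σ=34 | A=compute:t4 B=load:t5 [load-bound]
step 6: C[5]=4 → dur=4, Σ=38 | A=idle B=compute:t5 [compute-only]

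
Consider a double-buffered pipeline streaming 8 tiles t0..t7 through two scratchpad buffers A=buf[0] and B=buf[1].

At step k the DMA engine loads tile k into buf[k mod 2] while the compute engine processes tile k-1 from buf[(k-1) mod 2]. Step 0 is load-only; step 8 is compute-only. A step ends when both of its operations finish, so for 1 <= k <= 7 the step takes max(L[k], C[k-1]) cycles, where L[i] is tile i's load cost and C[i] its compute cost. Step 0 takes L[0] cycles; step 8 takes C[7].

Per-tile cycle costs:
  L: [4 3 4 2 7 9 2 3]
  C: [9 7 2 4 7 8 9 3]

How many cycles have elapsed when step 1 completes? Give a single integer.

step 0: L[0]=4 → dur=4, Σ=4 | A=load:t0 B=idle [load-only]
step 1: L[1]=3 C[0]=9 → dur=9, Σ=13 | A=compute:t0 B=load:t1 [compute-bound]
step 2: L[2]=4 C[1]=7 → dur=7, Σ=20 | A=load:t2 B=compute:t1 [compute-bound]
step 3: L[3]=2 C[2]=2 → dur=2, Σ=22 | A=compute:t2 B=load:t3 [tied]
step 4: L[4]=7 C[3]=4 → dur=7, Σ=29 | A=load:t4 B=compute:t3 [load-bound]
step 5: L[5]=9 C[4]=7 → dur=9, Σ=38 | A=compute:t4 B=load:t5 [load-bound]
step 6: L[6]=2 C[5]=8 → dur=8, Σ=46 | A=load:t6 B=compute:t5 [compute-bound]
step 7: L[7]=3 C[6]=9 → dur=9, Σ=55 | A=compute:t6 B=load:t7 [compute-bound]
step 8: C[7]=3 → dur=3, Σ=58 | A=idle B=compute:t7 [compute-only]

end_cycle[1] = 13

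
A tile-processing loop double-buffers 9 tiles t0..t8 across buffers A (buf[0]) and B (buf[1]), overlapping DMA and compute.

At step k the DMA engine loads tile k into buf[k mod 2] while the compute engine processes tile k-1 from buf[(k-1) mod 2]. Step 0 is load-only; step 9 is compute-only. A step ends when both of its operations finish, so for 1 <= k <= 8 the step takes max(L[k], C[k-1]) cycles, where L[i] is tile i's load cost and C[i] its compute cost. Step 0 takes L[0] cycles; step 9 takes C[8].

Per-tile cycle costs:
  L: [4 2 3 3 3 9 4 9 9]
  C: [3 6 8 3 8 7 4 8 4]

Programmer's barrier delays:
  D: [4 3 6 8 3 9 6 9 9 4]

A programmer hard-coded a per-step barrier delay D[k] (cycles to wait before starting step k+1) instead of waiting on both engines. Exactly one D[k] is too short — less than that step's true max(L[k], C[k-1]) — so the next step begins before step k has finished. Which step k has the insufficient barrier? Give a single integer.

step 0: need L[0]=4 = 4; D[0]=4 ok
step 1: need max(L[1]=2,C[0]=3) = 3; D[1]=3 ok
step 2: need max(L[2]=3,C[1]=6) = 6; D[2]=6 ok
step 3: need max(L[3]=3,C[2]=8) = 8; D[3]=8 ok
step 4: need max(L[4]=3,C[3]=3) = 3; D[4]=3 ok
step 5: need max(L[5]=9,C[4]=8) = 9; D[5]=9 ok
step 6: need max(L[6]=4,C[5]=7) = 7; D[6]=6 SHORT
step 7: need max(L[7]=9,C[6]=4) = 9; D[7]=9 ok
step 8: need max(L[8]=9,C[7]=8) = 9; D[8]=9 ok
step 9: need C[8]=4 = 4; D[9]=4 ok

hazard at step 6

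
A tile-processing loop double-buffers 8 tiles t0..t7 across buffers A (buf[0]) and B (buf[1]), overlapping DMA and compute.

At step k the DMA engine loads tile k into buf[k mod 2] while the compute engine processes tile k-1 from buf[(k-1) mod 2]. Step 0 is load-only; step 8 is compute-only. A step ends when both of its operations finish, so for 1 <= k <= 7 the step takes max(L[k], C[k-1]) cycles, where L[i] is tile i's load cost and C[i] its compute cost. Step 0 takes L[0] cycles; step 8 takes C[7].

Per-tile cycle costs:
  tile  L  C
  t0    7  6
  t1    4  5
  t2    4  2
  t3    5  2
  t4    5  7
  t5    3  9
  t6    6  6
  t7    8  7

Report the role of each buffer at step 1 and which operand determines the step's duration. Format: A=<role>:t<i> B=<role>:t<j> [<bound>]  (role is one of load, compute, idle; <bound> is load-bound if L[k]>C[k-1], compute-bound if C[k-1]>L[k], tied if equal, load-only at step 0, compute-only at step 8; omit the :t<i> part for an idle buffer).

step 1: A=compute:t0 B=load:t1 [compute-bound]

k=0 load=t0/7c comp=- wait=7 total=7
k=1 load=t1/4c comp=t0/6c wait=6 total=13
k=2 load=t2/4c comp=t1/5c wait=5 total=18
k=3 load=t3/5c comp=t2/2c wait=5 total=23
k=4 load=t4/5c comp=t3/2c wait=5 total=28
k=5 load=t5/3c comp=t4/7c wait=7 total=35
k=6 load=t6/6c comp=t5/9c wait=9 total=44
k=7 load=t7/8c comp=t6/6c wait=8 total=52
k=8 load=- comp=t7/7c wait=7 total=59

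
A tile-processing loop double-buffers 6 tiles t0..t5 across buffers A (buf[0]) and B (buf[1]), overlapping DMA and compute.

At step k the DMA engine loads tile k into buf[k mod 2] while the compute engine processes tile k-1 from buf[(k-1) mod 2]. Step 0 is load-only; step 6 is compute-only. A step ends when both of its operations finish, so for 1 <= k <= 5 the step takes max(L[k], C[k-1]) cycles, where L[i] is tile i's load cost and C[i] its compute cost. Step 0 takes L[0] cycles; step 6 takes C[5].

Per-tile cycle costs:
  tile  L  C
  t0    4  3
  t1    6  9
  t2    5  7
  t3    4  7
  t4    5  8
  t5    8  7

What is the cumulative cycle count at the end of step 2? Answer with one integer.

k=0 load=t0/4c comp=- wait=4 total=4
k=1 load=t1/6c comp=t0/3c wait=6 total=10
k=2 load=t2/5c comp=t1/9c wait=9 total=19
k=3 load=t3/4c comp=t2/7c wait=7 total=26
k=4 load=t4/5c comp=t3/7c wait=7 total=33
k=5 load=t5/8c comp=t4/8c wait=8 total=41
k=6 load=- comp=t5/7c wait=7 total=48

end_cycle[2] = 19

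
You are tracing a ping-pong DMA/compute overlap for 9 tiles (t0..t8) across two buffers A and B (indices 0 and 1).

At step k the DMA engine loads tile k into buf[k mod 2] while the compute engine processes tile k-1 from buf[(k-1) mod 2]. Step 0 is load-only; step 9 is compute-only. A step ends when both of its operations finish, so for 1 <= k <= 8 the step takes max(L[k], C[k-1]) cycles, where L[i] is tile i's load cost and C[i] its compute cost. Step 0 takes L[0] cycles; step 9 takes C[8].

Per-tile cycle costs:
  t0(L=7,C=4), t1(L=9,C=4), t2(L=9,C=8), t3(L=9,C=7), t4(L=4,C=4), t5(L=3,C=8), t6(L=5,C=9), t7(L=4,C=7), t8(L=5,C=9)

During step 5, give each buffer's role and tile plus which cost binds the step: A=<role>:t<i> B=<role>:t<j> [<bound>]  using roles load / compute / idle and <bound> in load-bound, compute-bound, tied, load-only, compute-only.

step 5: A=compute:t4 B=load:t5 [compute-bound]

step 0: L[0]=7 → dur=7, Σ=7 | A=load:t0 B=idle [load-only]
step 1: L[1]=9 C[0]=4 → dur=9, Σ=16 | A=compute:t0 B=load:t1 [load-bound]
step 2: L[2]=9 C[1]=4 → dur=9, Σ=25 | A=load:t2 B=compute:t1 [load-bound]
step 3: L[3]=9 C[2]=8 → dur=9, Σ=34 | A=compute:t2 B=load:t3 [load-bound]
step 4: L[4]=4 C[3]=7 → dur=7, Σ=41 | A=load:t4 B=compute:t3 [compute-bound]
step 5: L[5]=3 C[4]=4 → dur=4, Σ=45 | A=compute:t4 B=load:t5 [compute-bound]
step 6: L[6]=5 C[5]=8 → dur=8, Σ=53 | A=load:t6 B=compute:t5 [compute-bound]
step 7: L[7]=4 C[6]=9 → dur=9, Σ=62 | A=compute:t6 B=load:t7 [compute-bound]
step 8: L[8]=5 C[7]=7 → dur=7, Σ=69 | A=load:t8 B=compute:t7 [compute-bound]
step 9: C[8]=9 → dur=9, Σ=78 | A=compute:t8 B=idle [compute-only]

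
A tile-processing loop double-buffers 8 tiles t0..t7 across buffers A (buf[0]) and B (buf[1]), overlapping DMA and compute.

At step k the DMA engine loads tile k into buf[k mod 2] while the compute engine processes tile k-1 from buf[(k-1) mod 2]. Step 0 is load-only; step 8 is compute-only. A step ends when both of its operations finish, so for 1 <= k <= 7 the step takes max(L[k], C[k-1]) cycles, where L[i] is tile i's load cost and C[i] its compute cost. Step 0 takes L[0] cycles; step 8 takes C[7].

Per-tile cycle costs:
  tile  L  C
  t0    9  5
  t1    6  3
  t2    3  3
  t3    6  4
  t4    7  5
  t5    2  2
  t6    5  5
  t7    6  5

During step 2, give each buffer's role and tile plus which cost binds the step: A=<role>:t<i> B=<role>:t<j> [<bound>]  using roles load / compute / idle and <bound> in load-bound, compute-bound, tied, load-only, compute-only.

step 2: A=load:t2 B=compute:t1 [tied]

k=0 load=t0/9c comp=- wait=9 total=9
k=1 load=t1/6c comp=t0/5c wait=6 total=15
k=2 load=t2/3c comp=t1/3c wait=3 total=18
k=3 load=t3/6c comp=t2/3c wait=6 total=24
k=4 load=t4/7c comp=t3/4c wait=7 total=31
k=5 load=t5/2c comp=t4/5c wait=5 total=36
k=6 load=t6/5c comp=t5/2c wait=5 total=41
k=7 load=t7/6c comp=t6/5c wait=6 total=47
k=8 load=- comp=t7/5c wait=5 total=52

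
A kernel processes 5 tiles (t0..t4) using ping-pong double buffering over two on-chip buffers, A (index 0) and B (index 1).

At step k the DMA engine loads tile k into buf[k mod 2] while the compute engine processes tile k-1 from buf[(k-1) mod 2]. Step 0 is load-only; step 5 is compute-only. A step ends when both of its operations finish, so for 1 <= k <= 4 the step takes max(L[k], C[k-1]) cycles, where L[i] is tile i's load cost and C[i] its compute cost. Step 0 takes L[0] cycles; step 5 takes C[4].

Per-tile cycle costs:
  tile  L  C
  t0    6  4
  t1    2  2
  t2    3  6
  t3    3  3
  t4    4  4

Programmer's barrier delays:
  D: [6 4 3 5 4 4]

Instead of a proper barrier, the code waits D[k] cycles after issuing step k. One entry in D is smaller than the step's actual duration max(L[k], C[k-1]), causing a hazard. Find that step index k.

hazard at step 3

[0] required=L[0]=6=6 vs D=6 ok
[1] required=max(L[1]=2,C[0]=4)=4 vs D=4 ok
[2] required=max(L[2]=3,C[1]=2)=3 vs D=3 ok
[3] required=max(L[3]=3,C[2]=6)=6 vs D=5 SHORT
[4] required=max(L[4]=4,C[3]=3)=4 vs D=4 ok
[5] required=C[4]=4=4 vs D=4 ok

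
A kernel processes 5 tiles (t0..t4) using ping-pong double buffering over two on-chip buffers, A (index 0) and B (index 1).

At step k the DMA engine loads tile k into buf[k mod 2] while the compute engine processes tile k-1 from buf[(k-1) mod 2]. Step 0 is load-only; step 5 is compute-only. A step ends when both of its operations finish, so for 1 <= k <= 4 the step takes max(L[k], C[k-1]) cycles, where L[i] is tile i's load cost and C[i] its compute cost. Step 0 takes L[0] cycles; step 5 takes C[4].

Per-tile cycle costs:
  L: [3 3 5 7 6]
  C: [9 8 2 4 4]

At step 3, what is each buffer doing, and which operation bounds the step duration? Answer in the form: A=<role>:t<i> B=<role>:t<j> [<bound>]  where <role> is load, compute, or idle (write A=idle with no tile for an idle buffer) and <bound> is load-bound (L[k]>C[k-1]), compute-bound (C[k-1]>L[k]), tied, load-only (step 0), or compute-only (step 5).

[0] DMA t0→A (3c) ∥ CU idle ⇒ 3c, clock 3
[1] DMA t1→B (3c) ∥ CU A:t0 (9c) ⇒ 9c, clock 12
[2] DMA t2→A (5c) ∥ CU B:t1 (8c) ⇒ 8c, clock 20
[3] DMA t3→B (7c) ∥ CU A:t2 (2c) ⇒ 7c, clock 27
[4] DMA t4→A (6c) ∥ CU B:t3 (4c) ⇒ 6c, clock 33
[5] DMA idle ∥ CU A:t4 (4c) ⇒ 4c, clock 37

step 3: A=compute:t2 B=load:t3 [load-bound]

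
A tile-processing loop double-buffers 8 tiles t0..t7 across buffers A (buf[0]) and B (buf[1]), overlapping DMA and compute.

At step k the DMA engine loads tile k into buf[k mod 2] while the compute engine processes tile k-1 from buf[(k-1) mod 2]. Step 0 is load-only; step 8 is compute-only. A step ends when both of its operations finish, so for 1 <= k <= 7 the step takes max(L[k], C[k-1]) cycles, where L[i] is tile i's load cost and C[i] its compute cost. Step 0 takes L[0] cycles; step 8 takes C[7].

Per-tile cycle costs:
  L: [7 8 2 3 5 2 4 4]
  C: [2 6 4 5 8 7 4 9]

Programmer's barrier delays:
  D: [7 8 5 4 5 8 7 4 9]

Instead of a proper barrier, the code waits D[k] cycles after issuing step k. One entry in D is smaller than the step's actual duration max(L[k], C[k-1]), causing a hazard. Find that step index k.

k=0 barrier L[0]=7→7c, D[0]=7 ok
k=1 barrier max(L[1]=8,C[0]=2)→8c, D[1]=8 ok
k=2 barrier max(L[2]=2,C[1]=6)→6c, D[2]=5 SHORT
k=3 barrier max(L[3]=3,C[2]=4)→4c, D[3]=4 ok
k=4 barrier max(L[4]=5,C[3]=5)→5c, D[4]=5 ok
k=5 barrier max(L[5]=2,C[4]=8)→8c, D[5]=8 ok
k=6 barrier max(L[6]=4,C[5]=7)→7c, D[6]=7 ok
k=7 barrier max(L[7]=4,C[6]=4)→4c, D[7]=4 ok
k=8 barrier C[7]=9→9c, D[8]=9 ok

hazard at step 2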